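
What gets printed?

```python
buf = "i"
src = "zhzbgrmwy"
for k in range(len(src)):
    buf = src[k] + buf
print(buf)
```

ywmrgbzhzi

k=0: prepend 'z' → 'zi'
k=1: prepend 'h' → 'hzi'
k=2: prepend 'z' → 'zhzi'
k=3: prepend 'b' → 'bzhzi'
k=4: prepend 'g' → 'gbzhzi'
k=5: prepend 'r' → 'rgbzhzi'
k=6: prepend 'm' → 'mrgbzhzi'
k=7: prepend 'w' → 'wmrgbzhzi'
k=8: prepend 'y' → 'ywmrgbzhzi'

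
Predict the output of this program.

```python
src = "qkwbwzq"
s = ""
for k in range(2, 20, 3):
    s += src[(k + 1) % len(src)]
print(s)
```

bqwzkw

k=2: add src[3]='b' → 'b'
k=5: add src[6]='q' → 'bq'
k=8: add src[2]='w' → 'bqw'
k=11: add src[5]='z' → 'bqwz'
k=14: add src[1]='k' → 'bqwzk'
k=17: add src[4]='w' → 'bqwzkw'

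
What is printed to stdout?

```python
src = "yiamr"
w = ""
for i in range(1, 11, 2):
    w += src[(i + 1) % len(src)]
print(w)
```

i=1: add src[2]='a' → 'a'
i=3: add src[4]='r' → 'ar'
i=5: add src[1]='i' → 'ari'
i=7: add src[3]='m' → 'arim'
i=9: add src[0]='y' → 'arimy'

arimy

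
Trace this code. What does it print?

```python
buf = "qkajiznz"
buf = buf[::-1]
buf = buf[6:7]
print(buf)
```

k

reverse → 'znzijakq'
slice [6:7] → 'k'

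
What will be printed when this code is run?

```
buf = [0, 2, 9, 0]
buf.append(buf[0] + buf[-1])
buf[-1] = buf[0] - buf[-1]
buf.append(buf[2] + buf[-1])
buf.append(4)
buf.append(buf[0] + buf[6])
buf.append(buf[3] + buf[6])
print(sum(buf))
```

32

append buf[0]+buf[-1] = 0+0 = 0 → [0, 2, 9, 0, 0]
buf[-1] = buf[0]-buf[-1] = 0-0 = 0 → [0, 2, 9, 0, 0]
append buf[2]+buf[-1] = 9+0 = 9 → [0, 2, 9, 0, 0, 9]
append 4 → [0, 2, 9, 0, 0, 9, 4]
append buf[0]+buf[6] = 0+4 = 4 → [0, 2, 9, 0, 0, 9, 4, 4]
append buf[3]+buf[6] = 0+4 = 4 → [0, 2, 9, 0, 0, 9, 4, 4, 4]
sum = 32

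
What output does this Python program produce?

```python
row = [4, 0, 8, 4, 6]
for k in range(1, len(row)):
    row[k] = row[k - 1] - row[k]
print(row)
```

k=1: row[1] = 4-0 = 4 → [4, 4, 8, 4, 6]
k=2: row[2] = 4-8 = -4 → [4, 4, -4, 4, 6]
k=3: row[3] = (-4)-4 = -8 → [4, 4, -4, -8, 6]
k=4: row[4] = (-8)-6 = -14 → [4, 4, -4, -8, -14]

[4, 4, -4, -8, -14]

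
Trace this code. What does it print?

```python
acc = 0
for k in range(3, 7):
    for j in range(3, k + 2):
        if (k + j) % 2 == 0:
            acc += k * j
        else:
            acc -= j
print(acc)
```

88

k=3,j=3: even sum, acc = 0+9 = 9
k=3,j=4: odd sum, acc = 9-4 = 5
k=4,j=3: odd sum, acc = 5-3 = 2
k=4,j=4: even sum, acc = 2+16 = 18
k=4,j=5: odd sum, acc = 18-5 = 13
k=5,j=3: even sum, acc = 13+15 = 28
k=5,j=4: odd sum, acc = 28-4 = 24
k=5,j=5: even sum, acc = 24+25 = 49
k=5,j=6: odd sum, acc = 49-6 = 43
k=6,j=3: odd sum, acc = 43-3 = 40
k=6,j=4: even sum, acc = 40+24 = 64
k=6,j=5: odd sum, acc = 64-5 = 59
k=6,j=6: even sum, acc = 59+36 = 95
k=6,j=7: odd sum, acc = 95-7 = 88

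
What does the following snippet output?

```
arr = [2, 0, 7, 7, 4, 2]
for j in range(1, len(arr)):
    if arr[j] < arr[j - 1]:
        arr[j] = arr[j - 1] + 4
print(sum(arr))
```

j=1: 0<2, arr[1] = 2+4 = 6 → [2, 6, 7, 7, 4, 2]
j=2: 7>=6, unchanged → [2, 6, 7, 7, 4, 2]
j=3: 7>=7, unchanged → [2, 6, 7, 7, 4, 2]
j=4: 4<7, arr[4] = 7+4 = 11 → [2, 6, 7, 7, 11, 2]
j=5: 2<11, arr[5] = 11+4 = 15 → [2, 6, 7, 7, 11, 15]
sum = 48

48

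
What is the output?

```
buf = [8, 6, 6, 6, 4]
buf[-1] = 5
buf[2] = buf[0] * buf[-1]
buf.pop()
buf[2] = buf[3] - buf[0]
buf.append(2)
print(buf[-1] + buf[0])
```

10

buf[-1] = 5 → [8, 6, 6, 6, 5]
buf[2] = buf[0]*buf[-1] = 8*5 = 40 → [8, 6, 40, 6, 5]
pop() removes 5 → [8, 6, 40, 6]
buf[2] = buf[3]-buf[0] = 6-8 = -2 → [8, 6, -2, 6]
append 2 → [8, 6, -2, 6, 2]
buf[-1]+buf[0] = 2+8 = 10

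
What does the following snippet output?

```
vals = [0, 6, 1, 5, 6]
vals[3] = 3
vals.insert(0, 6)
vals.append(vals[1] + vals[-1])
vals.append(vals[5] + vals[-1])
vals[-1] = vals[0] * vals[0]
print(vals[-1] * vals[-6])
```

vals[3] = 3 → [0, 6, 1, 3, 6]
insert 6 at 0 → [6, 0, 6, 1, 3, 6]
append vals[1]+vals[-1] = 0+6 = 6 → [6, 0, 6, 1, 3, 6, 6]
append vals[5]+vals[-1] = 6+6 = 12 → [6, 0, 6, 1, 3, 6, 6, 12]
vals[-1] = vals[0]*vals[0] = 6*6 = 36 → [6, 0, 6, 1, 3, 6, 6, 36]
vals[-1]*vals[-6] = 36*6 = 216

216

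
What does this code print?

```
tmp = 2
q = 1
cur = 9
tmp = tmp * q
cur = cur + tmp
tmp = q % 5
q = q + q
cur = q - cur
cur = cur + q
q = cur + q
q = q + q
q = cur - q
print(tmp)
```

1

tmp = 2*1 = 2
cur = 9+2 = 11
tmp = 1%5 = 1
q = 1+1 = 2
cur = 2-11 = -9
cur = (-9)+2 = -7
q = (-7)+2 = -5
q = (-5)+(-5) = -10
q = (-7)-(-10) = 3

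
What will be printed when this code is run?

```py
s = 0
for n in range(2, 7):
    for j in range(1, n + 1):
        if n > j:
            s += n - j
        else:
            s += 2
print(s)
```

n=2,j=1: 2>1, s = 0+1 = 1
n=2,j=2: not 2>2, s = 1+2 = 3
n=3,j=1: 3>1, s = 3+2 = 5
n=3,j=2: 3>2, s = 5+1 = 6
n=3,j=3: not 3>3, s = 6+2 = 8
n=4,j=1: 4>1, s = 8+3 = 11
n=4,j=2: 4>2, s = 11+2 = 13
n=4,j=3: 4>3, s = 13+1 = 14
n=4,j=4: not 4>4, s = 14+2 = 16
n=5,j=1: 5>1, s = 16+4 = 20
n=5,j=2: 5>2, s = 20+3 = 23
n=5,j=3: 5>3, s = 23+2 = 25
n=5,j=4: 5>4, s = 25+1 = 26
n=5,j=5: not 5>5, s = 26+2 = 28
n=6,j=1: 6>1, s = 28+5 = 33
n=6,j=2: 6>2, s = 33+4 = 37
n=6,j=3: 6>3, s = 37+3 = 40
n=6,j=4: 6>4, s = 40+2 = 42
n=6,j=5: 6>5, s = 42+1 = 43
n=6,j=6: not 6>6, s = 43+2 = 45

45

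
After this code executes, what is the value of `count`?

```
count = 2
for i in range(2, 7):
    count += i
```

i=2: count = 2+2 = 4
i=3: count = 4+3 = 7
i=4: count = 7+4 = 11
i=5: count = 11+5 = 16
i=6: count = 16+6 = 22

22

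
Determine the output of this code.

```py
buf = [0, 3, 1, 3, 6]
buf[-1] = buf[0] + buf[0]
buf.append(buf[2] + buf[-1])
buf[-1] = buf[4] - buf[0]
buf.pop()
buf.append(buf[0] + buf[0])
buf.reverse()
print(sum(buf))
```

7

buf[-1] = buf[0]+buf[0] = 0+0 = 0 → [0, 3, 1, 3, 0]
append buf[2]+buf[-1] = 1+0 = 1 → [0, 3, 1, 3, 0, 1]
buf[-1] = buf[4]-buf[0] = 0-0 = 0 → [0, 3, 1, 3, 0, 0]
pop() removes 0 → [0, 3, 1, 3, 0]
append buf[0]+buf[0] = 0+0 = 0 → [0, 3, 1, 3, 0, 0]
reverse → [0, 0, 3, 1, 3, 0]
sum = 7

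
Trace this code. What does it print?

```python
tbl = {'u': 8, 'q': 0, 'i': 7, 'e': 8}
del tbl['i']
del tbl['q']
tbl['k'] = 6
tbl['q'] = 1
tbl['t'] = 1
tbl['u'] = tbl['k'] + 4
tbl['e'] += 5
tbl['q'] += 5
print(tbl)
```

{'u': 10, 'e': 13, 'k': 6, 'q': 6, 't': 1}

del 'i' → {'u': 8, 'q': 0, 'e': 8}
del 'q' → {'u': 8, 'e': 8}
tbl['k'] = 6 → {'u': 8, 'e': 8, 'k': 6}
tbl['q'] = 1 → {'u': 8, 'e': 8, 'k': 6, 'q': 1}
tbl['t'] = 1 → {'u': 8, 'e': 8, 'k': 6, 'q': 1, 't': 1}
tbl['u'] = tbl['k']+4 = 10 → {'u': 10, 'e': 8, 'k': 6, 'q': 1, 't': 1}
tbl['e'] = 8+5 = 13 → {'u': 10, 'e': 13, 'k': 6, 'q': 1, 't': 1}
tbl['q'] = 1+5 = 6 → {'u': 10, 'e': 13, 'k': 6, 'q': 6, 't': 1}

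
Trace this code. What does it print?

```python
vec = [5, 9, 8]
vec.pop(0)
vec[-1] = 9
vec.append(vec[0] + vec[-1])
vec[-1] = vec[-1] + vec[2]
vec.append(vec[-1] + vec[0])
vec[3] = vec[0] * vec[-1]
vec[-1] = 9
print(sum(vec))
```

pop(0) removes 5 → [9, 8]
vec[-1] = 9 → [9, 9]
append vec[0]+vec[-1] = 9+9 = 18 → [9, 9, 18]
vec[-1] = vec[-1]+vec[2] = 18+18 = 36 → [9, 9, 36]
append vec[-1]+vec[0] = 36+9 = 45 → [9, 9, 36, 45]
vec[3] = vec[0]*vec[-1] = 9*45 = 405 → [9, 9, 36, 405]
vec[-1] = 9 → [9, 9, 36, 9]
sum = 63

63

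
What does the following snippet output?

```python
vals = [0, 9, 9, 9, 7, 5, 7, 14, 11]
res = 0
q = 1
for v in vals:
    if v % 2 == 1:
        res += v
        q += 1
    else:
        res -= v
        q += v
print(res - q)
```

v=0: not odd, res = 0-0 = 0; q=1
v=9: odd, res = 0+9 = 9; q=2
v=9: odd, res = 9+9 = 18; q=3
v=9: odd, res = 18+9 = 27; q=4
v=7: odd, res = 27+7 = 34; q=5
v=5: odd, res = 34+5 = 39; q=6
v=7: odd, res = 39+7 = 46; q=7
v=14: not odd, res = 46-14 = 32; q=21
v=11: odd, res = 32+11 = 43; q=22
res-q = 43-22 = 21

21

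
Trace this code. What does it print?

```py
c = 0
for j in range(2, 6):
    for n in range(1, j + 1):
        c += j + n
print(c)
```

88

j=2,n=1: c = 0+3 = 3
j=2,n=2: c = 3+4 = 7
j=3,n=1: c = 7+4 = 11
j=3,n=2: c = 11+5 = 16
j=3,n=3: c = 16+6 = 22
j=4,n=1: c = 22+5 = 27
j=4,n=2: c = 27+6 = 33
j=4,n=3: c = 33+7 = 40
j=4,n=4: c = 40+8 = 48
j=5,n=1: c = 48+6 = 54
j=5,n=2: c = 54+7 = 61
j=5,n=3: c = 61+8 = 69
j=5,n=4: c = 69+9 = 78
j=5,n=5: c = 78+10 = 88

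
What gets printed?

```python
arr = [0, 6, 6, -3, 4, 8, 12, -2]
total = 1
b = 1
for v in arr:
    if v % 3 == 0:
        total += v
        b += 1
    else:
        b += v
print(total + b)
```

38

v=0: %3==0, total = 1+0 = 1; b=2
v=6: %3==0, total = 1+6 = 7; b=3
v=6: %3==0, total = 7+6 = 13; b=4
v=-3: %3==0, total = 13+(-3) = 10; b=5
v=4: not %3==0; b=9
v=8: not %3==0; b=17
v=12: %3==0, total = 10+12 = 22; b=18
v=-2: not %3==0; b=16
total+b = 22+16 = 38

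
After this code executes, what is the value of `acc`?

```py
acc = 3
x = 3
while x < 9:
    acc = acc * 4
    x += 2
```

192

x=3: acc = 3*4 = 12
x=5: acc = 12*4 = 48
x=7: acc = 48*4 = 192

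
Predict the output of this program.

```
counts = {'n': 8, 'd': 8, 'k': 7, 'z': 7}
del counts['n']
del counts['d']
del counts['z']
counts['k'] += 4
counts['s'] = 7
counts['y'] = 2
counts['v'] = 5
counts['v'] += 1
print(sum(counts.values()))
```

del 'n' → {'d': 8, 'k': 7, 'z': 7}
del 'd' → {'k': 7, 'z': 7}
del 'z' → {'k': 7}
counts['k'] = 7+4 = 11 → {'k': 11}
counts['s'] = 7 → {'k': 11, 's': 7}
counts['y'] = 2 → {'k': 11, 's': 7, 'y': 2}
counts['v'] = 5 → {'k': 11, 's': 7, 'y': 2, 'v': 5}
counts['v'] = 5+1 = 6 → {'k': 11, 's': 7, 'y': 2, 'v': 6}
sum of values = 26

26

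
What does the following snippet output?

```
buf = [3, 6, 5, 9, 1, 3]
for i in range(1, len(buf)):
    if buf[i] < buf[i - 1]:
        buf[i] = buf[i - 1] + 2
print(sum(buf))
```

50

i=1: 6>=3, unchanged → [3, 6, 5, 9, 1, 3]
i=2: 5<6, buf[2] = 6+2 = 8 → [3, 6, 8, 9, 1, 3]
i=3: 9>=8, unchanged → [3, 6, 8, 9, 1, 3]
i=4: 1<9, buf[4] = 9+2 = 11 → [3, 6, 8, 9, 11, 3]
i=5: 3<11, buf[5] = 11+2 = 13 → [3, 6, 8, 9, 11, 13]
sum = 50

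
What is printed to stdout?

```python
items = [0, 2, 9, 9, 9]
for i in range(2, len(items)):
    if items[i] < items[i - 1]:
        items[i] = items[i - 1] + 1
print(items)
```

i=2: 9>=2, unchanged → [0, 2, 9, 9, 9]
i=3: 9>=9, unchanged → [0, 2, 9, 9, 9]
i=4: 9>=9, unchanged → [0, 2, 9, 9, 9]

[0, 2, 9, 9, 9]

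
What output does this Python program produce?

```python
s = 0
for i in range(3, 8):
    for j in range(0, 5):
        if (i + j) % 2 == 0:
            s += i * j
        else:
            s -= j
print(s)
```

94

i=3,j=0: odd sum, s = 0-0 = 0
i=3,j=1: even sum, s = 0+3 = 3
i=3,j=2: odd sum, s = 3-2 = 1
i=3,j=3: even sum, s = 1+9 = 10
i=3,j=4: odd sum, s = 10-4 = 6
i=4,j=0: even sum, s = 6+0 = 6
i=4,j=1: odd sum, s = 6-1 = 5
i=4,j=2: even sum, s = 5+8 = 13
i=4,j=3: odd sum, s = 13-3 = 10
i=4,j=4: even sum, s = 10+16 = 26
i=5,j=0: odd sum, s = 26-0 = 26
i=5,j=1: even sum, s = 26+5 = 31
i=5,j=2: odd sum, s = 31-2 = 29
i=5,j=3: even sum, s = 29+15 = 44
i=5,j=4: odd sum, s = 44-4 = 40
i=6,j=0: even sum, s = 40+0 = 40
i=6,j=1: odd sum, s = 40-1 = 39
i=6,j=2: even sum, s = 39+12 = 51
i=6,j=3: odd sum, s = 51-3 = 48
i=6,j=4: even sum, s = 48+24 = 72
i=7,j=0: odd sum, s = 72-0 = 72
i=7,j=1: even sum, s = 72+7 = 79
i=7,j=2: odd sum, s = 79-2 = 77
i=7,j=3: even sum, s = 77+21 = 98
i=7,j=4: odd sum, s = 98-4 = 94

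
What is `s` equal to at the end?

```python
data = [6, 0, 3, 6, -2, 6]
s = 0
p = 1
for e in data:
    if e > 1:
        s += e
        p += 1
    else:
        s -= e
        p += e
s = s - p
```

e=6: >1, s = 0+6 = 6; p=2
e=0: not >1, s = 6-0 = 6; p=2
e=3: >1, s = 6+3 = 9; p=3
e=6: >1, s = 9+6 = 15; p=4
e=-2: not >1, s = 15-(-2) = 17; p=2
e=6: >1, s = 17+6 = 23; p=3
s-p = 23-3 = 20

20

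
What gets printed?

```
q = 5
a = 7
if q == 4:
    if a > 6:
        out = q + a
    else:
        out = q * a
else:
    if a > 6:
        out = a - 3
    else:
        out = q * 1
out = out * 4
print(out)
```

16

q=5, a=7
q == 4 is False; a > 6 is True
→ out = a - 3 = 4
out = 4*4 = 16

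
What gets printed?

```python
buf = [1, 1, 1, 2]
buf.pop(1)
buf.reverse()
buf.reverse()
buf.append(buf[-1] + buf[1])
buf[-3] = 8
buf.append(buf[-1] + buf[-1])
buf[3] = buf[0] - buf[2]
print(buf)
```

pop(1) removes 1 → [1, 1, 2]
reverse → [2, 1, 1]
reverse → [1, 1, 2]
append buf[-1]+buf[1] = 2+1 = 3 → [1, 1, 2, 3]
buf[-3] = 8 → [1, 8, 2, 3]
append buf[-1]+buf[-1] = 3+3 = 6 → [1, 8, 2, 3, 6]
buf[3] = buf[0]-buf[2] = 1-2 = -1 → [1, 8, 2, -1, 6]

[1, 8, 2, -1, 6]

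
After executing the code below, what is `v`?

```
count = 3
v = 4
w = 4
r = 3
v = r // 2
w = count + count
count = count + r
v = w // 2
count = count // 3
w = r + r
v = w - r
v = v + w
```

9

v = 3//2 = 1
w = 3+3 = 6
count = 3+3 = 6
v = 6//2 = 3
count = 6//3 = 2
w = 3+3 = 6
v = 6-3 = 3
v = 3+6 = 9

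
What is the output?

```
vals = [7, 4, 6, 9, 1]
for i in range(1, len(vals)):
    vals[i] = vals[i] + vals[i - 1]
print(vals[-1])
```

27

i=1: vals[1] = 4+7 = 11 → [7, 11, 6, 9, 1]
i=2: vals[2] = 6+11 = 17 → [7, 11, 17, 9, 1]
i=3: vals[3] = 9+17 = 26 → [7, 11, 17, 26, 1]
i=4: vals[4] = 1+26 = 27 → [7, 11, 17, 26, 27]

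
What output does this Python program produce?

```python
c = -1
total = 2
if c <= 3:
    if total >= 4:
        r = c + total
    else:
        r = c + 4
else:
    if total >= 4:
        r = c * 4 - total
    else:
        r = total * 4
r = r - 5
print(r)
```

c=-1, total=2
c <= 3 is True; total >= 4 is False
→ r = c + 4 = 3
r = 3-5 = -2

-2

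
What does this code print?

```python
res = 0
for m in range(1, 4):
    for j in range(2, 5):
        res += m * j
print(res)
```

54

m=1,j=2: res = 0+2 = 2
m=1,j=3: res = 2+3 = 5
m=1,j=4: res = 5+4 = 9
m=2,j=2: res = 9+4 = 13
m=2,j=3: res = 13+6 = 19
m=2,j=4: res = 19+8 = 27
m=3,j=2: res = 27+6 = 33
m=3,j=3: res = 33+9 = 42
m=3,j=4: res = 42+12 = 54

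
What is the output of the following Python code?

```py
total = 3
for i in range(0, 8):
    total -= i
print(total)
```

i=0: total = 3-0 = 3
i=1: total = 3-1 = 2
i=2: total = 2-2 = 0
i=3: total = 0-3 = -3
i=4: total = (-3)-4 = -7
i=5: total = (-7)-5 = -12
i=6: total = (-12)-6 = -18
i=7: total = (-18)-7 = -25

-25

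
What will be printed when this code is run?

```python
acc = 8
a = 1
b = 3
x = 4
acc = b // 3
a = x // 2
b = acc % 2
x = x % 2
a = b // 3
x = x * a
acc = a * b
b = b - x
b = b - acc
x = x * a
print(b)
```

1

acc = 3//3 = 1
a = 4//2 = 2
b = 1%2 = 1
x = 4%2 = 0
a = 1//3 = 0
x = 0*0 = 0
acc = 0*1 = 0
b = 1-0 = 1
b = 1-0 = 1
x = 0*0 = 0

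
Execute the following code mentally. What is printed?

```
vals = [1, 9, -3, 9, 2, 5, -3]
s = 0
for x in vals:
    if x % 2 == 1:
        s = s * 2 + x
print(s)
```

195

x=1: odd, s = 0*2+1 = 1
x=9: odd, s = 1*2+9 = 11
x=-3: odd, s = 11*2+(-3) = 19
x=9: odd, s = 19*2+9 = 47
x=2: not odd
x=5: odd, s = 47*2+5 = 99
x=-3: odd, s = 99*2+(-3) = 195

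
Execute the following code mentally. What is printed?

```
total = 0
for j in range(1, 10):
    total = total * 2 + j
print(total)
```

j=1: total = 0*2+1 = 1
j=2: total = 1*2+2 = 4
j=3: total = 4*2+3 = 11
j=4: total = 11*2+4 = 26
j=5: total = 26*2+5 = 57
j=6: total = 57*2+6 = 120
j=7: total = 120*2+7 = 247
j=8: total = 247*2+8 = 502
j=9: total = 502*2+9 = 1013

1013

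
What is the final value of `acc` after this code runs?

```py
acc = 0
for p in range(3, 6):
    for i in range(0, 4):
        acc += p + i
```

p=3,i=0: acc = 0+3 = 3
p=3,i=1: acc = 3+4 = 7
p=3,i=2: acc = 7+5 = 12
p=3,i=3: acc = 12+6 = 18
p=4,i=0: acc = 18+4 = 22
p=4,i=1: acc = 22+5 = 27
p=4,i=2: acc = 27+6 = 33
p=4,i=3: acc = 33+7 = 40
p=5,i=0: acc = 40+5 = 45
p=5,i=1: acc = 45+6 = 51
p=5,i=2: acc = 51+7 = 58
p=5,i=3: acc = 58+8 = 66

66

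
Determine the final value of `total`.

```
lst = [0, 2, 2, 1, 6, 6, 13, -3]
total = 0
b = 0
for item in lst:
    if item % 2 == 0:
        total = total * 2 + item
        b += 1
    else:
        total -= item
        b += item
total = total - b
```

12

item=0: even, total = 0*2+0 = 0; b=1
item=2: even, total = 0*2+2 = 2; b=2
item=2: even, total = 2*2+2 = 6; b=3
item=1: not even, total = 6-1 = 5; b=4
item=6: even, total = 5*2+6 = 16; b=5
item=6: even, total = 16*2+6 = 38; b=6
item=13: not even, total = 38-13 = 25; b=19
item=-3: not even, total = 25-(-3) = 28; b=16
total-b = 28-16 = 12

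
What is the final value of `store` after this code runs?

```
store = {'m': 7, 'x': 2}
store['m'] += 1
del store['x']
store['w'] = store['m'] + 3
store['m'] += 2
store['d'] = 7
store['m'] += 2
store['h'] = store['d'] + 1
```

store['m'] = 7+1 = 8 → {'m': 8, 'x': 2}
del 'x' → {'m': 8}
store['w'] = store['m']+3 = 11 → {'m': 8, 'w': 11}
store['m'] = 8+2 = 10 → {'m': 10, 'w': 11}
store['d'] = 7 → {'m': 10, 'w': 11, 'd': 7}
store['m'] = 10+2 = 12 → {'m': 12, 'w': 11, 'd': 7}
store['h'] = store['d']+1 = 8 → {'m': 12, 'w': 11, 'd': 7, 'h': 8}

{'m': 12, 'w': 11, 'd': 7, 'h': 8}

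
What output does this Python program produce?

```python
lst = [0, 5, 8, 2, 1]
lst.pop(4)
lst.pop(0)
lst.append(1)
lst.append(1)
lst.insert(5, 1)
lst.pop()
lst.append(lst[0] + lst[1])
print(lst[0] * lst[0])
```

pop(4) removes 1 → [0, 5, 8, 2]
pop(0) removes 0 → [5, 8, 2]
append 1 → [5, 8, 2, 1]
append 1 → [5, 8, 2, 1, 1]
insert 1 at 5 → [5, 8, 2, 1, 1, 1]
pop() removes 1 → [5, 8, 2, 1, 1]
append lst[0]+lst[1] = 5+8 = 13 → [5, 8, 2, 1, 1, 13]
lst[0]*lst[0] = 5*5 = 25

25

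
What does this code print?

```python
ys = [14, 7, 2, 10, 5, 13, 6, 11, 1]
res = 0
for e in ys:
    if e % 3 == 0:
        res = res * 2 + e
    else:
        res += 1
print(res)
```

20

e=14: not %3==0, res = 0+1 = 1
e=7: not %3==0, res = 1+1 = 2
e=2: not %3==0, res = 2+1 = 3
e=10: not %3==0, res = 3+1 = 4
e=5: not %3==0, res = 4+1 = 5
e=13: not %3==0, res = 5+1 = 6
e=6: %3==0, res = 6*2+6 = 18
e=11: not %3==0, res = 18+1 = 19
e=1: not %3==0, res = 19+1 = 20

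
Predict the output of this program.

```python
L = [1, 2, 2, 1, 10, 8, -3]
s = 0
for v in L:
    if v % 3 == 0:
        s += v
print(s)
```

v=1: not %3==0
v=2: not %3==0
v=2: not %3==0
v=1: not %3==0
v=10: not %3==0
v=8: not %3==0
v=-3: %3==0, s = 0+(-3) = -3

-3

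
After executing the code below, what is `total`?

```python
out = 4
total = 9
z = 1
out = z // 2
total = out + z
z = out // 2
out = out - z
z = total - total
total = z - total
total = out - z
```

0

out = 1//2 = 0
total = 0+1 = 1
z = 0//2 = 0
out = 0-0 = 0
z = 1-1 = 0
total = 0-1 = -1
total = 0-0 = 0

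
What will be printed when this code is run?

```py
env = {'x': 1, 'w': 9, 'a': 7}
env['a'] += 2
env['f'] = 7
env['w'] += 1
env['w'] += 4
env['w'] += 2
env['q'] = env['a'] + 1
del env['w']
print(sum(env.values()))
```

27

env['a'] = 7+2 = 9 → {'x': 1, 'w': 9, 'a': 9}
env['f'] = 7 → {'x': 1, 'w': 9, 'a': 9, 'f': 7}
env['w'] = 9+1 = 10 → {'x': 1, 'w': 10, 'a': 9, 'f': 7}
env['w'] = 10+4 = 14 → {'x': 1, 'w': 14, 'a': 9, 'f': 7}
env['w'] = 14+2 = 16 → {'x': 1, 'w': 16, 'a': 9, 'f': 7}
env['q'] = env['a']+1 = 10 → {'x': 1, 'w': 16, 'a': 9, 'f': 7, 'q': 10}
del 'w' → {'x': 1, 'a': 9, 'f': 7, 'q': 10}
sum of values = 27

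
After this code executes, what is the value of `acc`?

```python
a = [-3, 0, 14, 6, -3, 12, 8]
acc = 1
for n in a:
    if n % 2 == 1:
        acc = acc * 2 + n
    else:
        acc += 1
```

n=-3: odd, acc = 1*2+(-3) = -1
n=0: not odd, acc = (-1)+1 = 0
n=14: not odd, acc = 0+1 = 1
n=6: not odd, acc = 1+1 = 2
n=-3: odd, acc = 2*2+(-3) = 1
n=12: not odd, acc = 1+1 = 2
n=8: not odd, acc = 2+1 = 3

3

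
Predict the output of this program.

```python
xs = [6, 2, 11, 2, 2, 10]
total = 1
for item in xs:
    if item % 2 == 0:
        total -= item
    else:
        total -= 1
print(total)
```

-22

item=6: even, total = 1-6 = -5
item=2: even, total = (-5)-2 = -7
item=11: not even, total = (-7)-1 = -8
item=2: even, total = (-8)-2 = -10
item=2: even, total = (-10)-2 = -12
item=10: even, total = (-12)-10 = -22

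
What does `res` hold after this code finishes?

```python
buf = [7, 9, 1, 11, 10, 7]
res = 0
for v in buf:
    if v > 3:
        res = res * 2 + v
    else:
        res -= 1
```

247

v=7: >3, res = 0*2+7 = 7
v=9: >3, res = 7*2+9 = 23
v=1: not >3, res = 23-1 = 22
v=11: >3, res = 22*2+11 = 55
v=10: >3, res = 55*2+10 = 120
v=7: >3, res = 120*2+7 = 247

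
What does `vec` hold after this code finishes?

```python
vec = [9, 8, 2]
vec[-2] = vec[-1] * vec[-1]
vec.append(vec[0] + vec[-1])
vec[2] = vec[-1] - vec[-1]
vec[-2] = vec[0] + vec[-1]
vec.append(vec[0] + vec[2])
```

[9, 4, 20, 11, 29]

vec[-2] = vec[-1]*vec[-1] = 2*2 = 4 → [9, 4, 2]
append vec[0]+vec[-1] = 9+2 = 11 → [9, 4, 2, 11]
vec[2] = vec[-1]-vec[-1] = 11-11 = 0 → [9, 4, 0, 11]
vec[-2] = vec[0]+vec[-1] = 9+11 = 20 → [9, 4, 20, 11]
append vec[0]+vec[2] = 9+20 = 29 → [9, 4, 20, 11, 29]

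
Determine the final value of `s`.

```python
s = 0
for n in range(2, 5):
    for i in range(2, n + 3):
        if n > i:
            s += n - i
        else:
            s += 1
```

13

n=2,i=2: not 2>2, s = 0+1 = 1
n=2,i=3: not 2>3, s = 1+1 = 2
n=2,i=4: not 2>4, s = 2+1 = 3
n=3,i=2: 3>2, s = 3+1 = 4
n=3,i=3: not 3>3, s = 4+1 = 5
n=3,i=4: not 3>4, s = 5+1 = 6
n=3,i=5: not 3>5, s = 6+1 = 7
n=4,i=2: 4>2, s = 7+2 = 9
n=4,i=3: 4>3, s = 9+1 = 10
n=4,i=4: not 4>4, s = 10+1 = 11
n=4,i=5: not 4>5, s = 11+1 = 12
n=4,i=6: not 4>6, s = 12+1 = 13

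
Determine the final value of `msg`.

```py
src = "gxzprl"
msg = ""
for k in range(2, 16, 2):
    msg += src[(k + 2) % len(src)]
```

'rgzrgzr'

k=2: add src[4]='r' → 'r'
k=4: add src[0]='g' → 'rg'
k=6: add src[2]='z' → 'rgz'
k=8: add src[4]='r' → 'rgzr'
k=10: add src[0]='g' → 'rgzrg'
k=12: add src[2]='z' → 'rgzrgz'
k=14: add src[4]='r' → 'rgzrgzr'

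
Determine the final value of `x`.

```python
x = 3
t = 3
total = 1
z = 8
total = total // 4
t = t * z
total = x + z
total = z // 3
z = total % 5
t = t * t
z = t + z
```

3

total = 1//4 = 0
t = 3*8 = 24
total = 3+8 = 11
total = 8//3 = 2
z = 2%5 = 2
t = 24*24 = 576
z = 576+2 = 578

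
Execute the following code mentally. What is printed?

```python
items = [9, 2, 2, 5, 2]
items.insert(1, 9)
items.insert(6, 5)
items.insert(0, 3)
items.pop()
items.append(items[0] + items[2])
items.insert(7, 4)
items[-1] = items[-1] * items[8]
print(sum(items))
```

180

insert 9 at 1 → [9, 9, 2, 2, 5, 2]
insert 5 at 6 → [9, 9, 2, 2, 5, 2, 5]
insert 3 at 0 → [3, 9, 9, 2, 2, 5, 2, 5]
pop() removes 5 → [3, 9, 9, 2, 2, 5, 2]
append items[0]+items[2] = 3+9 = 12 → [3, 9, 9, 2, 2, 5, 2, 12]
insert 4 at 7 → [3, 9, 9, 2, 2, 5, 2, 4, 12]
items[-1] = items[-1]*items[8] = 12*12 = 144 → [3, 9, 9, 2, 2, 5, 2, 4, 144]
sum = 180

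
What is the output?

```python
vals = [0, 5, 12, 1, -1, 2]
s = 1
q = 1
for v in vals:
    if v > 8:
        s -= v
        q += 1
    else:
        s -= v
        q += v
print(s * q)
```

v=0: not >8, s = 1-0 = 1; q=1
v=5: not >8, s = 1-5 = -4; q=6
v=12: >8, s = (-4)-12 = -16; q=7
v=1: not >8, s = (-16)-1 = -17; q=8
v=-1: not >8, s = (-17)-(-1) = -16; q=7
v=2: not >8, s = (-16)-2 = -18; q=9
s*q = (-18)*9 = -162

-162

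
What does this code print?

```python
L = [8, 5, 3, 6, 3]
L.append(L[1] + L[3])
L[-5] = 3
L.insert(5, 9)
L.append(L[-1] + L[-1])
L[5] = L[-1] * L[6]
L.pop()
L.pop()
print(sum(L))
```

append L[1]+L[3] = 5+6 = 11 → [8, 5, 3, 6, 3, 11]
L[-5] = 3 → [8, 3, 3, 6, 3, 11]
insert 9 at 5 → [8, 3, 3, 6, 3, 9, 11]
append L[-1]+L[-1] = 11+11 = 22 → [8, 3, 3, 6, 3, 9, 11, 22]
L[5] = L[-1]*L[6] = 22*11 = 242 → [8, 3, 3, 6, 3, 242, 11, 22]
pop() removes 22 → [8, 3, 3, 6, 3, 242, 11]
pop() removes 11 → [8, 3, 3, 6, 3, 242]
sum = 265

265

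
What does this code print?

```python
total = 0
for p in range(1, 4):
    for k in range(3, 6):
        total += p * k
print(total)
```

72

p=1,k=3: total = 0+3 = 3
p=1,k=4: total = 3+4 = 7
p=1,k=5: total = 7+5 = 12
p=2,k=3: total = 12+6 = 18
p=2,k=4: total = 18+8 = 26
p=2,k=5: total = 26+10 = 36
p=3,k=3: total = 36+9 = 45
p=3,k=4: total = 45+12 = 57
p=3,k=5: total = 57+15 = 72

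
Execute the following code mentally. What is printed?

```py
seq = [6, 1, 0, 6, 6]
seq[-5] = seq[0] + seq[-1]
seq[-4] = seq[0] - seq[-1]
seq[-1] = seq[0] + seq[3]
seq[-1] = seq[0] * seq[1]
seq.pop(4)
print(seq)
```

seq[-5] = seq[0]+seq[-1] = 6+6 = 12 → [12, 1, 0, 6, 6]
seq[-4] = seq[0]-seq[-1] = 12-6 = 6 → [12, 6, 0, 6, 6]
seq[-1] = seq[0]+seq[3] = 12+6 = 18 → [12, 6, 0, 6, 18]
seq[-1] = seq[0]*seq[1] = 12*6 = 72 → [12, 6, 0, 6, 72]
pop(4) removes 72 → [12, 6, 0, 6]

[12, 6, 0, 6]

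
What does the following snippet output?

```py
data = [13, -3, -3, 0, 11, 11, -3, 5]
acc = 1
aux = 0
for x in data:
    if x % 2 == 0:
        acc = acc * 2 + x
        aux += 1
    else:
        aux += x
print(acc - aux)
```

-30

x=13: not even; aux=13
x=-3: not even; aux=10
x=-3: not even; aux=7
x=0: even, acc = 1*2+0 = 2; aux=8
x=11: not even; aux=19
x=11: not even; aux=30
x=-3: not even; aux=27
x=5: not even; aux=32
acc-aux = 2-32 = -30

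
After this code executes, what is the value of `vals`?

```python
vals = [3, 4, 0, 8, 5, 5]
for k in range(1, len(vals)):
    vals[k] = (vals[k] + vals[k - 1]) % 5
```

k=1: vals[1] = (4+3)%5 = 2 → [3, 2, 0, 8, 5, 5]
k=2: vals[2] = (0+2)%5 = 2 → [3, 2, 2, 8, 5, 5]
k=3: vals[3] = (8+2)%5 = 0 → [3, 2, 2, 0, 5, 5]
k=4: vals[4] = (5+0)%5 = 0 → [3, 2, 2, 0, 0, 5]
k=5: vals[5] = (5+0)%5 = 0 → [3, 2, 2, 0, 0, 0]

[3, 2, 2, 0, 0, 0]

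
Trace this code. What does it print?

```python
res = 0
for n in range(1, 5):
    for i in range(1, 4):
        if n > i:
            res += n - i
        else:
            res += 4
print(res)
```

n=1,i=1: not 1>1, res = 0+4 = 4
n=1,i=2: not 1>2, res = 4+4 = 8
n=1,i=3: not 1>3, res = 8+4 = 12
n=2,i=1: 2>1, res = 12+1 = 13
n=2,i=2: not 2>2, res = 13+4 = 17
n=2,i=3: not 2>3, res = 17+4 = 21
n=3,i=1: 3>1, res = 21+2 = 23
n=3,i=2: 3>2, res = 23+1 = 24
n=3,i=3: not 3>3, res = 24+4 = 28
n=4,i=1: 4>1, res = 28+3 = 31
n=4,i=2: 4>2, res = 31+2 = 33
n=4,i=3: 4>3, res = 33+1 = 34

34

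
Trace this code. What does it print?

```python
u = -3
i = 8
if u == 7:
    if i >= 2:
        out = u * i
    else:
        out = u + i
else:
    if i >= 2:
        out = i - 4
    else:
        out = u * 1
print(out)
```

u=-3, i=8
u == 7 is False; i >= 2 is True
→ out = i - 4 = 4

4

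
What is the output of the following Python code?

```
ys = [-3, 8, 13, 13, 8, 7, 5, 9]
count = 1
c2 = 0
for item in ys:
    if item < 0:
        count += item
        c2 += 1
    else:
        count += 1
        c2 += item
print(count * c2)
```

320

item=-3: <0, count = 1+(-3) = -2; c2=1
item=8: not <0, count = (-2)+1 = -1; c2=9
item=13: not <0, count = (-1)+1 = 0; c2=22
item=13: not <0, count = 0+1 = 1; c2=35
item=8: not <0, count = 1+1 = 2; c2=43
item=7: not <0, count = 2+1 = 3; c2=50
item=5: not <0, count = 3+1 = 4; c2=55
item=9: not <0, count = 4+1 = 5; c2=64
count*c2 = 5*64 = 320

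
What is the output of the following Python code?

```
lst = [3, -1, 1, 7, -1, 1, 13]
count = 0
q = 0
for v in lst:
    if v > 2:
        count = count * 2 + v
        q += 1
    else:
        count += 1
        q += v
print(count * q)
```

153

v=3: >2, count = 0*2+3 = 3; q=1
v=-1: not >2, count = 3+1 = 4; q=0
v=1: not >2, count = 4+1 = 5; q=1
v=7: >2, count = 5*2+7 = 17; q=2
v=-1: not >2, count = 17+1 = 18; q=1
v=1: not >2, count = 18+1 = 19; q=2
v=13: >2, count = 19*2+13 = 51; q=3
count*q = 51*3 = 153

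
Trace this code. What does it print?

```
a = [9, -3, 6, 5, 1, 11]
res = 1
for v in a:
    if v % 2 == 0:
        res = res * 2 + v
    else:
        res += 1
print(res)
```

v=9: not even, res = 1+1 = 2
v=-3: not even, res = 2+1 = 3
v=6: even, res = 3*2+6 = 12
v=5: not even, res = 12+1 = 13
v=1: not even, res = 13+1 = 14
v=11: not even, res = 14+1 = 15

15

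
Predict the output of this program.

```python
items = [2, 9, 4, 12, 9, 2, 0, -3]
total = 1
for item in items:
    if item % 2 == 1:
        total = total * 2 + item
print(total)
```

59

item=2: not odd
item=9: odd, total = 1*2+9 = 11
item=4: not odd
item=12: not odd
item=9: odd, total = 11*2+9 = 31
item=2: not odd
item=0: not odd
item=-3: odd, total = 31*2+(-3) = 59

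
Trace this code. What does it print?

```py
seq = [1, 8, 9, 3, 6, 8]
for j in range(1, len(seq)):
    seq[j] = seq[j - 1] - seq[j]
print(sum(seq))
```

j=1: seq[1] = 1-8 = -7 → [1, -7, 9, 3, 6, 8]
j=2: seq[2] = (-7)-9 = -16 → [1, -7, -16, 3, 6, 8]
j=3: seq[3] = (-16)-3 = -19 → [1, -7, -16, -19, 6, 8]
j=4: seq[4] = (-19)-6 = -25 → [1, -7, -16, -19, -25, 8]
j=5: seq[5] = (-25)-8 = -33 → [1, -7, -16, -19, -25, -33]
sum = -99

-99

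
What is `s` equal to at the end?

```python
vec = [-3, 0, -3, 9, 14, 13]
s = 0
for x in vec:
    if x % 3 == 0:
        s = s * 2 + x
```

x=-3: %3==0, s = 0*2+(-3) = -3
x=0: %3==0, s = (-3)*2+0 = -6
x=-3: %3==0, s = (-6)*2+(-3) = -15
x=9: %3==0, s = (-15)*2+9 = -21
x=14: not %3==0
x=13: not %3==0

-21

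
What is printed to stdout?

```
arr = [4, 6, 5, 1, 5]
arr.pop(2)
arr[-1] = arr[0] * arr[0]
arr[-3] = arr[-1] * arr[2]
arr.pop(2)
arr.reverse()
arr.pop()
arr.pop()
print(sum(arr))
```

pop(2) removes 5 → [4, 6, 1, 5]
arr[-1] = arr[0]*arr[0] = 4*4 = 16 → [4, 6, 1, 16]
arr[-3] = arr[-1]*arr[2] = 16*1 = 16 → [4, 16, 1, 16]
pop(2) removes 1 → [4, 16, 16]
reverse → [16, 16, 4]
pop() removes 4 → [16, 16]
pop() removes 16 → [16]
sum = 16

16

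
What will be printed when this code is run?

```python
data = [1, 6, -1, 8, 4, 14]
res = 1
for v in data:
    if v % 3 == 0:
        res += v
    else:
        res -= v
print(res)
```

-19

v=1: not %3==0, res = 1-1 = 0
v=6: %3==0, res = 0+6 = 6
v=-1: not %3==0, res = 6-(-1) = 7
v=8: not %3==0, res = 7-8 = -1
v=4: not %3==0, res = (-1)-4 = -5
v=14: not %3==0, res = (-5)-14 = -19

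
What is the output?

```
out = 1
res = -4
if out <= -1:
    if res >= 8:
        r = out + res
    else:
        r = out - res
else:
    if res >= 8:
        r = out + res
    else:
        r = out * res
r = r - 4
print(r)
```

-8

out=1, res=-4
out <= -1 is False; res >= 8 is False
→ r = out * res = -4
r = (-4)-4 = -8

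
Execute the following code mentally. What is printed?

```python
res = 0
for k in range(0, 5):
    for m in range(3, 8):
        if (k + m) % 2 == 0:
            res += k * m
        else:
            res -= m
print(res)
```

55

k=0,m=3: odd sum, res = 0-3 = -3
k=0,m=4: even sum, res = (-3)+0 = -3
k=0,m=5: odd sum, res = (-3)-5 = -8
k=0,m=6: even sum, res = (-8)+0 = -8
k=0,m=7: odd sum, res = (-8)-7 = -15
k=1,m=3: even sum, res = (-15)+3 = -12
k=1,m=4: odd sum, res = (-12)-4 = -16
k=1,m=5: even sum, res = (-16)+5 = -11
k=1,m=6: odd sum, res = (-11)-6 = -17
k=1,m=7: even sum, res = (-17)+7 = -10
k=2,m=3: odd sum, res = (-10)-3 = -13
k=2,m=4: even sum, res = (-13)+8 = -5
k=2,m=5: odd sum, res = (-5)-5 = -10
k=2,m=6: even sum, res = (-10)+12 = 2
k=2,m=7: odd sum, res = 2-7 = -5
k=3,m=3: even sum, res = (-5)+9 = 4
k=3,m=4: odd sum, res = 4-4 = 0
k=3,m=5: even sum, res = 0+15 = 15
k=3,m=6: odd sum, res = 15-6 = 9
k=3,m=7: even sum, res = 9+21 = 30
k=4,m=3: odd sum, res = 30-3 = 27
k=4,m=4: even sum, res = 27+16 = 43
k=4,m=5: odd sum, res = 43-5 = 38
k=4,m=6: even sum, res = 38+24 = 62
k=4,m=7: odd sum, res = 62-7 = 55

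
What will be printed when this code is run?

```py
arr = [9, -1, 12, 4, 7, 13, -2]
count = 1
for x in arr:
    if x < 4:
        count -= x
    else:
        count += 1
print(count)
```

9

x=9: not <4, count = 1+1 = 2
x=-1: <4, count = 2-(-1) = 3
x=12: not <4, count = 3+1 = 4
x=4: not <4, count = 4+1 = 5
x=7: not <4, count = 5+1 = 6
x=13: not <4, count = 6+1 = 7
x=-2: <4, count = 7-(-2) = 9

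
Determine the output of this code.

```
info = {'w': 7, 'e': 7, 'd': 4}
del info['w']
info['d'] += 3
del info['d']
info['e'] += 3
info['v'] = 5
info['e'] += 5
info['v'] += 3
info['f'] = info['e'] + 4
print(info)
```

del 'w' → {'e': 7, 'd': 4}
info['d'] = 4+3 = 7 → {'e': 7, 'd': 7}
del 'd' → {'e': 7}
info['e'] = 7+3 = 10 → {'e': 10}
info['v'] = 5 → {'e': 10, 'v': 5}
info['e'] = 10+5 = 15 → {'e': 15, 'v': 5}
info['v'] = 5+3 = 8 → {'e': 15, 'v': 8}
info['f'] = info['e']+4 = 19 → {'e': 15, 'v': 8, 'f': 19}

{'e': 15, 'v': 8, 'f': 19}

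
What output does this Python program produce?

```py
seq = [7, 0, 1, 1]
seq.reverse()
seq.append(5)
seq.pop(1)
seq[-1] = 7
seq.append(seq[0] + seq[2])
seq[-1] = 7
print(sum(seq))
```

reverse → [1, 1, 0, 7]
append 5 → [1, 1, 0, 7, 5]
pop(1) removes 1 → [1, 0, 7, 5]
seq[-1] = 7 → [1, 0, 7, 7]
append seq[0]+seq[2] = 1+7 = 8 → [1, 0, 7, 7, 8]
seq[-1] = 7 → [1, 0, 7, 7, 7]
sum = 22

22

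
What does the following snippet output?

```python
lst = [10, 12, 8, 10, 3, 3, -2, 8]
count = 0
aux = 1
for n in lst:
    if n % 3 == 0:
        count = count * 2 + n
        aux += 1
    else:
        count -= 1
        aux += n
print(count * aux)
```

n=10: not %3==0, count = 0-1 = -1; aux=11
n=12: %3==0, count = (-1)*2+12 = 10; aux=12
n=8: not %3==0, count = 10-1 = 9; aux=20
n=10: not %3==0, count = 9-1 = 8; aux=30
n=3: %3==0, count = 8*2+3 = 19; aux=31
n=3: %3==0, count = 19*2+3 = 41; aux=32
n=-2: not %3==0, count = 41-1 = 40; aux=30
n=8: not %3==0, count = 40-1 = 39; aux=38
count*aux = 39*38 = 1482

1482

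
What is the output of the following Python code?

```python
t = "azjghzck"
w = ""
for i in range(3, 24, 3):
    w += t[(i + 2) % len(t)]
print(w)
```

i=3: add t[5]='z' → 'z'
i=6: add t[0]='a' → 'za'
i=9: add t[3]='g' → 'zag'
i=12: add t[6]='c' → 'zagc'
i=15: add t[1]='z' → 'zagcz'
i=18: add t[4]='h' → 'zagczh'
i=21: add t[7]='k' → 'zagczhk'

zagczhk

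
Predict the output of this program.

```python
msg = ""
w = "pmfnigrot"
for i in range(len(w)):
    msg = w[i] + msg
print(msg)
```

i=0: prepend 'p' → 'p'
i=1: prepend 'm' → 'mp'
i=2: prepend 'f' → 'fmp'
i=3: prepend 'n' → 'nfmp'
i=4: prepend 'i' → 'infmp'
i=5: prepend 'g' → 'ginfmp'
i=6: prepend 'r' → 'rginfmp'
i=7: prepend 'o' → 'orginfmp'
i=8: prepend 't' → 'torginfmp'

torginfmp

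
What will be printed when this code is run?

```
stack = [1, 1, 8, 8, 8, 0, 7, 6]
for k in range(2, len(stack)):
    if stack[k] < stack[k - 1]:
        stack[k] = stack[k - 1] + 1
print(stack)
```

[1, 1, 8, 8, 8, 9, 10, 11]

k=2: 8>=1, unchanged → [1, 1, 8, 8, 8, 0, 7, 6]
k=3: 8>=8, unchanged → [1, 1, 8, 8, 8, 0, 7, 6]
k=4: 8>=8, unchanged → [1, 1, 8, 8, 8, 0, 7, 6]
k=5: 0<8, stack[5] = 8+1 = 9 → [1, 1, 8, 8, 8, 9, 7, 6]
k=6: 7<9, stack[6] = 9+1 = 10 → [1, 1, 8, 8, 8, 9, 10, 6]
k=7: 6<10, stack[7] = 10+1 = 11 → [1, 1, 8, 8, 8, 9, 10, 11]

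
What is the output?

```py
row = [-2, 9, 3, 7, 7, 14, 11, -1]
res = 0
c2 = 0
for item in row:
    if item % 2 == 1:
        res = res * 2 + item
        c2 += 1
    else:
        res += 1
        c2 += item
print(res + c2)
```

527

item=-2: not odd, res = 0+1 = 1; c2=-2
item=9: odd, res = 1*2+9 = 11; c2=-1
item=3: odd, res = 11*2+3 = 25; c2=0
item=7: odd, res = 25*2+7 = 57; c2=1
item=7: odd, res = 57*2+7 = 121; c2=2
item=14: not odd, res = 121+1 = 122; c2=16
item=11: odd, res = 122*2+11 = 255; c2=17
item=-1: odd, res = 255*2+(-1) = 509; c2=18
res+c2 = 509+18 = 527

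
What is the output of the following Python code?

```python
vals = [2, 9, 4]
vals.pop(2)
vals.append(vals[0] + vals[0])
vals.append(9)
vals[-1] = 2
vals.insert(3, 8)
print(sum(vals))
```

25

pop(2) removes 4 → [2, 9]
append vals[0]+vals[0] = 2+2 = 4 → [2, 9, 4]
append 9 → [2, 9, 4, 9]
vals[-1] = 2 → [2, 9, 4, 2]
insert 8 at 3 → [2, 9, 4, 8, 2]
sum = 25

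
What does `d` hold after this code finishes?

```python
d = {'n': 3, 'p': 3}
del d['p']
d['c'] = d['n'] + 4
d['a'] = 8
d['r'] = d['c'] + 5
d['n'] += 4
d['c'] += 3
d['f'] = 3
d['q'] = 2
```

{'n': 7, 'c': 10, 'a': 8, 'r': 12, 'f': 3, 'q': 2}

del 'p' → {'n': 3}
d['c'] = d['n']+4 = 7 → {'n': 3, 'c': 7}
d['a'] = 8 → {'n': 3, 'c': 7, 'a': 8}
d['r'] = d['c']+5 = 12 → {'n': 3, 'c': 7, 'a': 8, 'r': 12}
d['n'] = 3+4 = 7 → {'n': 7, 'c': 7, 'a': 8, 'r': 12}
d['c'] = 7+3 = 10 → {'n': 7, 'c': 10, 'a': 8, 'r': 12}
d['f'] = 3 → {'n': 7, 'c': 10, 'a': 8, 'r': 12, 'f': 3}
d['q'] = 2 → {'n': 7, 'c': 10, 'a': 8, 'r': 12, 'f': 3, 'q': 2}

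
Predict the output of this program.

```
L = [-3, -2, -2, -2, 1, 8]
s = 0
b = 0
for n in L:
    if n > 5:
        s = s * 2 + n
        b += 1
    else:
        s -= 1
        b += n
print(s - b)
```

n=-3: not >5, s = 0-1 = -1; b=-3
n=-2: not >5, s = (-1)-1 = -2; b=-5
n=-2: not >5, s = (-2)-1 = -3; b=-7
n=-2: not >5, s = (-3)-1 = -4; b=-9
n=1: not >5, s = (-4)-1 = -5; b=-8
n=8: >5, s = (-5)*2+8 = -2; b=-7
s-b = (-2)-(-7) = 5

5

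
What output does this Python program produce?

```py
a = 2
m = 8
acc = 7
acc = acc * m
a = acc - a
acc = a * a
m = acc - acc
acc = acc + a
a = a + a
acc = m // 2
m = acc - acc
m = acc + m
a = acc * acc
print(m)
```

0

acc = 7*8 = 56
a = 56-2 = 54
acc = 54*54 = 2916
m = 2916-2916 = 0
acc = 2916+54 = 2970
a = 54+54 = 108
acc = 0//2 = 0
m = 0-0 = 0
m = 0+0 = 0
a = 0*0 = 0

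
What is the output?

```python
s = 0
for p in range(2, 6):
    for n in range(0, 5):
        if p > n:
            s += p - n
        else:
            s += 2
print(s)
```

46

p=2,n=0: 2>0, s = 0+2 = 2
p=2,n=1: 2>1, s = 2+1 = 3
p=2,n=2: not 2>2, s = 3+2 = 5
p=2,n=3: not 2>3, s = 5+2 = 7
p=2,n=4: not 2>4, s = 7+2 = 9
p=3,n=0: 3>0, s = 9+3 = 12
p=3,n=1: 3>1, s = 12+2 = 14
p=3,n=2: 3>2, s = 14+1 = 15
p=3,n=3: not 3>3, s = 15+2 = 17
p=3,n=4: not 3>4, s = 17+2 = 19
p=4,n=0: 4>0, s = 19+4 = 23
p=4,n=1: 4>1, s = 23+3 = 26
p=4,n=2: 4>2, s = 26+2 = 28
p=4,n=3: 4>3, s = 28+1 = 29
p=4,n=4: not 4>4, s = 29+2 = 31
p=5,n=0: 5>0, s = 31+5 = 36
p=5,n=1: 5>1, s = 36+4 = 40
p=5,n=2: 5>2, s = 40+3 = 43
p=5,n=3: 5>3, s = 43+2 = 45
p=5,n=4: 5>4, s = 45+1 = 46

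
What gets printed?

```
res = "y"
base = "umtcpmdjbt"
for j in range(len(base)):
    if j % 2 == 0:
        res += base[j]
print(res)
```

yutpdb

j=0: add 'u' → 'yu'
j=1: skip
j=2: add 't' → 'yut'
j=3: skip
j=4: add 'p' → 'yutp'
j=5: skip
j=6: add 'd' → 'yutpd'
j=7: skip
j=8: add 'b' → 'yutpdb'
j=9: skip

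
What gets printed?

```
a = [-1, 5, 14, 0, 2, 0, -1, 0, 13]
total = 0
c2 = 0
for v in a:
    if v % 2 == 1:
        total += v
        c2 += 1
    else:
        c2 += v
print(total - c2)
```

-4

v=-1: odd, total = 0+(-1) = -1; c2=1
v=5: odd, total = (-1)+5 = 4; c2=2
v=14: not odd; c2=16
v=0: not odd; c2=16
v=2: not odd; c2=18
v=0: not odd; c2=18
v=-1: odd, total = 4+(-1) = 3; c2=19
v=0: not odd; c2=19
v=13: odd, total = 3+13 = 16; c2=20
total-c2 = 16-20 = -4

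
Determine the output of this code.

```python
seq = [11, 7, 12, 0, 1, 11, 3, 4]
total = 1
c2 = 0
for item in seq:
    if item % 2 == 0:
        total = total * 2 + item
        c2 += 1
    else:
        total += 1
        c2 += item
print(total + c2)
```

item=11: not even, total = 1+1 = 2; c2=11
item=7: not even, total = 2+1 = 3; c2=18
item=12: even, total = 3*2+12 = 18; c2=19
item=0: even, total = 18*2+0 = 36; c2=20
item=1: not even, total = 36+1 = 37; c2=21
item=11: not even, total = 37+1 = 38; c2=32
item=3: not even, total = 38+1 = 39; c2=35
item=4: even, total = 39*2+4 = 82; c2=36
total+c2 = 82+36 = 118

118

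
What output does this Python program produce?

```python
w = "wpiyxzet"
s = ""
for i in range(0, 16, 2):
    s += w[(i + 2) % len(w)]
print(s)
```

i=0: add w[2]='i' → 'i'
i=2: add w[4]='x' → 'ix'
i=4: add w[6]='e' → 'ixe'
i=6: add w[0]='w' → 'ixew'
i=8: add w[2]='i' → 'ixewi'
i=10: add w[4]='x' → 'ixewix'
i=12: add w[6]='e' → 'ixewixe'
i=14: add w[0]='w' → 'ixewixew'

ixewixew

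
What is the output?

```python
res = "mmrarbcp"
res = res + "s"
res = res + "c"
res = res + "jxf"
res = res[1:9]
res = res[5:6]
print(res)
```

+ 's' → 'mmrarbcps'
+ 'c' → 'mmrarbcpsc'
+ 'jxf' → 'mmrarbcpscjxf'
slice [1:9] → 'mrarbcps'
slice [5:6] → 'c'

c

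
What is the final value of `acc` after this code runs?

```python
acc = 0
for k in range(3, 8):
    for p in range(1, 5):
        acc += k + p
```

k=3,p=1: acc = 0+4 = 4
k=3,p=2: acc = 4+5 = 9
k=3,p=3: acc = 9+6 = 15
k=3,p=4: acc = 15+7 = 22
k=4,p=1: acc = 22+5 = 27
k=4,p=2: acc = 27+6 = 33
k=4,p=3: acc = 33+7 = 40
k=4,p=4: acc = 40+8 = 48
k=5,p=1: acc = 48+6 = 54
k=5,p=2: acc = 54+7 = 61
k=5,p=3: acc = 61+8 = 69
k=5,p=4: acc = 69+9 = 78
k=6,p=1: acc = 78+7 = 85
k=6,p=2: acc = 85+8 = 93
k=6,p=3: acc = 93+9 = 102
k=6,p=4: acc = 102+10 = 112
k=7,p=1: acc = 112+8 = 120
k=7,p=2: acc = 120+9 = 129
k=7,p=3: acc = 129+10 = 139
k=7,p=4: acc = 139+11 = 150

150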